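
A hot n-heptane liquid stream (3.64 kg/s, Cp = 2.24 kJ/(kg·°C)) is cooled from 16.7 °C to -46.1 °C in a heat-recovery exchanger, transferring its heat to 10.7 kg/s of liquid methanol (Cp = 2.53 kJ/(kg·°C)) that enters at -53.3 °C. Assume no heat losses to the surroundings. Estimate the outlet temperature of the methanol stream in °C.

T_c,out = -34.4 °C

Heat released by hot stream: Q = 3.64 × 2.24 × (16.7 − -46.1) = 512.05 kJ/s
Energy balance on cold side (adiabatic exchanger): Q = ṁ_c·Cp_c·(T_c,out − T_c,in)
T_c,out = -53.3 + 512.05/(10.7 × 2.53) = -34.385 °C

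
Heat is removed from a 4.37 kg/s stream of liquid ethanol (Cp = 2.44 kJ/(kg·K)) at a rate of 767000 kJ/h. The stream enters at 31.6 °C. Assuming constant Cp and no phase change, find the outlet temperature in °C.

T_out = 11.6 °C

Q = 767000 kJ/h = 213.06 kJ/s
ΔT = Q/(ṁ·Cp) = 213.06/(4.37×2.44) = 19.981 K
T_out = 31.6 − 19.981 = 11.619 °C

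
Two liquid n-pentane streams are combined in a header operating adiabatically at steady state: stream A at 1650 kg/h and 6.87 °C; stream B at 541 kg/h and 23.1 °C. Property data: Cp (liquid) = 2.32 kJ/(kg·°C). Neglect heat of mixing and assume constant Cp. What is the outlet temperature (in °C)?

T_out = 10.9 °C

Energy balance with Q = 0: Σ ṁᵢCp,ᵢ(T_out − Tᵢ) = 0
Σ ṁᵢCp,ᵢTᵢ = 1650×2.32×6.87 + 541×2.32×23.1 = 55292
Σ ṁᵢCp,ᵢ = 1650×2.32 + 541×2.32 = 5083.1
T_out = 55292 / 5083.1 = 10.877 °C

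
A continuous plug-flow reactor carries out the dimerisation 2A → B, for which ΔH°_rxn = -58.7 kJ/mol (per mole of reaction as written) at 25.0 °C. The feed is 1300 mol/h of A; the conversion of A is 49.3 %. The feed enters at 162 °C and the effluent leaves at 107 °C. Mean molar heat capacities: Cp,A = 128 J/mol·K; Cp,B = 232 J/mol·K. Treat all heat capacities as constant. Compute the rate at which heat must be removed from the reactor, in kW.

Q_out = 7.94 kW

Extent of reaction ξ = 0.493 × 1300 / 2 = 320.45 mol/h
Reaction term: ξ·ΔH°_rxn = 320.45 × -58.7 = -18810 kJ/h
Sensible, feed 162→25 °C: -22797 kJ/h
Outlet flows (mol/h): A 659.1, B 320.45
Sensible, products 25→107 °C: 13014 kJ/h
Q = ΔH = -28593 kJ/h = -7.9425 kW
Heat removed = 7.9425 kW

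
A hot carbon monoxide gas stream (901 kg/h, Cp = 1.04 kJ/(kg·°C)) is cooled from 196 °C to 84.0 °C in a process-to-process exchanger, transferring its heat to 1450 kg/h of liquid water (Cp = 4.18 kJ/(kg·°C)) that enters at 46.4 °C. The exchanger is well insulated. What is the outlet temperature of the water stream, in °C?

T_c,out = 63.7 °C

Heat released by hot stream: Q = 901 × 1.04 × (196 − 84.0) = 104950 kJ/h
Energy balance on cold side (adiabatic exchanger): Q = ṁ_c·Cp_c·(T_c,out − T_c,in)
T_c,out = 46.4 + 104950/(1450 × 4.18) = 63.715 °C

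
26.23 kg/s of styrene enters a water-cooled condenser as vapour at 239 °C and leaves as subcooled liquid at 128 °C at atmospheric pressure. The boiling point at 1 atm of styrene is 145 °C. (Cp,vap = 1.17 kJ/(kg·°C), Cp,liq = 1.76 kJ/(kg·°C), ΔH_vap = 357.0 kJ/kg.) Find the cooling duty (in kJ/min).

Q_c = 782000 kJ/min

vapour 239→145 °C: -109.98 kJ/kg
condensation at 145 °C: -357 kJ/kg
liquid 145→128 °C: -29.92 kJ/kg
Δh = -109.98 + -357 + -29.92 = -496.9 kJ/kg
Q = ṁ·Δh = 26.23 kg/s × -496.9 kJ/kg = -13034 kJ/s
|Q| = 13034 kW = 782020 kJ/min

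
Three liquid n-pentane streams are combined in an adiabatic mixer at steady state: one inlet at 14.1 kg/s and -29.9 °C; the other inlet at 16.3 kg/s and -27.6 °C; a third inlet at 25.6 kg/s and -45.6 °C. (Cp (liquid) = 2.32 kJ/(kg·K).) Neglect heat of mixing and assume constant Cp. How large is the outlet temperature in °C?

T_out = -36.4 °C

Energy balance with Q = 0: Σ ṁᵢCp,ᵢ(T_out − Tᵢ) = 0
Σ ṁᵢCp,ᵢTᵢ = 14.1×2.32×-29.9 + 16.3×2.32×-27.6 + 25.6×2.32×-45.6 = -4730.1
Σ ṁᵢCp,ᵢ = 14.1×2.32 + 16.3×2.32 + 25.6×2.32 = 129.92
T_out = -4730.1 / 129.92 = -36.408 °C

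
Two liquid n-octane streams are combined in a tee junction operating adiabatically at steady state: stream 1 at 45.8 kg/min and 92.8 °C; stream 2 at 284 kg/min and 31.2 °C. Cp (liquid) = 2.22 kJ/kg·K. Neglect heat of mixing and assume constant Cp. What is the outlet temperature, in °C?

T_out = 39.8 °C

Energy balance with Q = 0: Σ ṁᵢCp,ᵢ(T_out − Tᵢ) = 0
Σ ṁᵢCp,ᵢTᵢ = 45.8×2.22×92.8 + 284×2.22×31.2 = 29107
Σ ṁᵢCp,ᵢ = 45.8×2.22 + 284×2.22 = 732.16
T_out = 29107 / 732.16 = 39.755 °C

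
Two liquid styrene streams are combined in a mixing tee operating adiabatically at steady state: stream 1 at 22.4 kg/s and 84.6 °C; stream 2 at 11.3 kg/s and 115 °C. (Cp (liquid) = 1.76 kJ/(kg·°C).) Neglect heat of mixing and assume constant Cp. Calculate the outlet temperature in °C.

T_out = 94.8 °C

Energy balance with Q = 0: Σ ṁᵢCp,ᵢ(T_out − Tᵢ) = 0
T_out = Σ ṁᵢCp,ᵢTᵢ / Σ ṁᵢCp,ᵢ
      = 5622.4 / 59.312 = 94.793 °C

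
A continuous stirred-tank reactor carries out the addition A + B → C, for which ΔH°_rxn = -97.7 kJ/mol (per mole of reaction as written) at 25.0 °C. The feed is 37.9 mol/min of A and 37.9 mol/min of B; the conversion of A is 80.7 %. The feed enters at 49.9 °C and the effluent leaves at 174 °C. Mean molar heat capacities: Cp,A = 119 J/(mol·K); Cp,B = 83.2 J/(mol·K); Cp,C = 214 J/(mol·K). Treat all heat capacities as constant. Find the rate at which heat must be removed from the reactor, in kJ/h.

Q_out = 119000 kJ/h

Extent of reaction ξ = 0.807 × 37.9 = 30.585 mol/min
Reaction term: ξ·ΔH°_rxn = 30.585 × -97.7 = -2988.2 kJ/min
Sensible, feed 49.9→25 °C: -190.82 kJ/min
Outlet flows (mol/min): A 7.3147, B 7.3147, C 30.585
Sensible, products 25→174 °C: 1195.6 kJ/min
Q = ΔH = -1983.4 kJ/min = -33.056 kW
Heat removed = 119000 kJ/h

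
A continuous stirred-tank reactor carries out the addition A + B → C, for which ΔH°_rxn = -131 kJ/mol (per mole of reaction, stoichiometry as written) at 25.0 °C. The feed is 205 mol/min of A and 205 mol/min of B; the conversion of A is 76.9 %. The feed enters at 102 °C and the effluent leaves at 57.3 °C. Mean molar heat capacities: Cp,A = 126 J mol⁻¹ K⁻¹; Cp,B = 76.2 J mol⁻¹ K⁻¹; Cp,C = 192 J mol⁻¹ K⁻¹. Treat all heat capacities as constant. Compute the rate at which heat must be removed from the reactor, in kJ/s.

Extent of reaction ξ = 0.769 × 205 = 157.65 mol/min
Reaction term: ξ·ΔH°_rxn = 157.65 × -131 = -20651 kJ/min
Sensible, feed 102→25 °C: -3191.7 kJ/min
Outlet flows (mol/min): A 47.355, B 47.355, C 157.65
Sensible, products 25→57.3 °C: 1286.9 kJ/min
Q = ΔH = -22556 kJ/min = -375.94 kW
Heat removed = 375.94 kJ/s

Q_out = 376 kJ/s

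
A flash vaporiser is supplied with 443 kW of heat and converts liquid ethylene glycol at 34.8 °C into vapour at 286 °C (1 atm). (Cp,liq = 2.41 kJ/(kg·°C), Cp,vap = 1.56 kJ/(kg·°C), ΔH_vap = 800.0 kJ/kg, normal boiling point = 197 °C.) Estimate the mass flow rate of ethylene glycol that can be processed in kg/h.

ṁ = 1200 kg/h

Δh = 2.41×(197−34.8) + 800.0 + 1.56×(286−197) = 1329.7 kJ/kg
Q = 443 kW = 443 kJ/s = 1.5948e+06 kJ/h
ṁ = Q/Δh = 1.5948e+06 / 1329.7 = 1199.3 kg/h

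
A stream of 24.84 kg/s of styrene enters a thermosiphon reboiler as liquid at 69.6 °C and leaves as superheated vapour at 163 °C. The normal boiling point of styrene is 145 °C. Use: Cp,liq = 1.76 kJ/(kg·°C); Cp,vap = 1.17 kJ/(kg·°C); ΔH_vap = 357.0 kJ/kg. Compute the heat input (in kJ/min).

liquid 69.6→145 °C: 132.7 kJ/kg
vaporisation at 145 °C: 357 kJ/kg
vapour 145→163 °C: 21.06 kJ/kg
Δh = 132.7 + 357 + 21.06 = 510.76 kJ/kg
Q = ṁ·Δh = 24.84 kg/s × 510.76 kJ/kg = 12687 kJ/s
|Q| = 12687 kW = 761240 kJ/min

Q = 761000 kJ/min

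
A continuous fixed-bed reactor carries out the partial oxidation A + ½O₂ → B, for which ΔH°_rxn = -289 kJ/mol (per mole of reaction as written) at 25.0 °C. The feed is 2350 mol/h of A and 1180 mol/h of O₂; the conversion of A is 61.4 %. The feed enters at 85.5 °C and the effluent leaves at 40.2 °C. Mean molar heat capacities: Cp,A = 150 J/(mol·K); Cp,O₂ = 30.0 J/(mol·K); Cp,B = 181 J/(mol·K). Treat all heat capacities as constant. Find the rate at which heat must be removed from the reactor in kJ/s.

Extent of reaction ξ = 0.614 × 2350 = 1442.9 mol/h
Reaction term: ξ·ΔH°_rxn = 1442.9 × -289 = -417000 kJ/h
Sensible, feed 85.5→25 °C: -23468 kJ/h
Outlet flows (mol/h): A 907.1, O₂ 458.55, B 1442.9
Sensible, products 25→40.2 °C: 6247 kJ/h
Q = ΔH = -434220 kJ/h = -120.62 kW
Heat removed = 120.62 kJ/s

Q_out = 121 kJ/s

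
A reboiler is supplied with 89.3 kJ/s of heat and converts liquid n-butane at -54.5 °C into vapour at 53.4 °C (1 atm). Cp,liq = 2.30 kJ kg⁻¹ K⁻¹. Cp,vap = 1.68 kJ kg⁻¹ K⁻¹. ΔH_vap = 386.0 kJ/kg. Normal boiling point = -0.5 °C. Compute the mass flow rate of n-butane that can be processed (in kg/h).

ṁ = 535 kg/h

Δh = 2.30×(-0.5−-54.5) + 386.0 + 1.68×(53.4−-0.5) = 600.75 kJ/kg
Q = 89.3 kJ/s = 89.3 kJ/s = 321480 kJ/h
ṁ = Q/Δh = 321480 / 600.75 = 535.13 kg/h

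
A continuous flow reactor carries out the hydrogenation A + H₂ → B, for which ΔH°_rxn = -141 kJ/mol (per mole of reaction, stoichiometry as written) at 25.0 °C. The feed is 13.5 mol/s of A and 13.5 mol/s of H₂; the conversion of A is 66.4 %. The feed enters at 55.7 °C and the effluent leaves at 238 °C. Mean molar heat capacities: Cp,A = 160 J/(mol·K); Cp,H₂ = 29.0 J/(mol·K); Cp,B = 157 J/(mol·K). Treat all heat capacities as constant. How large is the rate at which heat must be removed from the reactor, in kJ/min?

Q_out = 51600 kJ/min

Extent of reaction ξ = 0.664 × 13.5 = 8.964 mol/s
Reaction term: ξ·ΔH°_rxn = 8.964 × -141 = -1263.9 kJ/s
Sensible, feed 55.7→25 °C: -78.331 kJ/s
Outlet flows (mol/s): A 4.536, H₂ 4.536, B 8.964
Sensible, products 25→238 °C: 482.37 kJ/s
Q = ΔH = -859.88 kJ/s = -859.88 kW
Heat removed = 51593 kJ/min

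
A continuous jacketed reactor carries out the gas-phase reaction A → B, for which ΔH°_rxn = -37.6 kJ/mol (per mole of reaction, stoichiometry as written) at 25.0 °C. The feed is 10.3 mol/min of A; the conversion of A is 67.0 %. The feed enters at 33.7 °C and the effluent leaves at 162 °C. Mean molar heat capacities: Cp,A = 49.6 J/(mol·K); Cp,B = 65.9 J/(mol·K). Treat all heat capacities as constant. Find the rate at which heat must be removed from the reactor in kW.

Q_out = 2.98 kW

Extent of reaction ξ = 0.670 × 10.3 = 6.901 mol/min
Reaction term: ξ·ΔH°_rxn = 6.901 × -37.6 = -259.48 kJ/min
Sensible, feed 33.7→25 °C: -4.4447 kJ/min
Outlet flows (mol/min): A 3.399, B 6.901
Sensible, products 25→162 °C: 85.401 kJ/min
Q = ΔH = -178.52 kJ/min = -2.9754 kW
Heat removed = 2.9754 kW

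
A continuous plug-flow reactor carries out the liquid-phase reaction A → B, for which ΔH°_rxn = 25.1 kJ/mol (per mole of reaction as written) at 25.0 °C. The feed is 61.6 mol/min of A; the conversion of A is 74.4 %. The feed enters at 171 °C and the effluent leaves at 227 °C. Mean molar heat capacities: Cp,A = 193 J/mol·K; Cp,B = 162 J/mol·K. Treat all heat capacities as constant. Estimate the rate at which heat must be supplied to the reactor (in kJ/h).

Q_in = 91700 kJ/h

Extent of reaction ξ = 0.744 × 61.6 = 45.83 mol/min
Reaction term: ξ·ΔH°_rxn = 45.83 × 25.1 = 1150.3 kJ/min
Sensible, feed 171→25 °C: -1735.8 kJ/min
Outlet flows (mol/min): A 15.77, B 45.83
Sensible, products 25→227 °C: 2114.5 kJ/min
Q = ΔH = 1529.1 kJ/min = 25.485 kW
Heat supplied = 91748 kJ/h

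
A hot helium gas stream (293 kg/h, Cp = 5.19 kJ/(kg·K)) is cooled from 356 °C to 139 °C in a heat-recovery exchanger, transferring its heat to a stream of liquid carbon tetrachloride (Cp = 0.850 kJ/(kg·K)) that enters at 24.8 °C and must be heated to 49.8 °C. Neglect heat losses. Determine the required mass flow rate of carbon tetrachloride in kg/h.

Heat released by hot stream: Q = 293 × 5.19 × (356 − 139) = 329990 kJ/h
Energy balance on cold side (adiabatic exchanger): Q = ṁ_c·Cp_c·(T_c,out − T_c,in)
ṁ_c = 329990 / [0.850 × (49.8 − 24.8)] = 15529 kg/h

ṁ_c = 15500 kg/h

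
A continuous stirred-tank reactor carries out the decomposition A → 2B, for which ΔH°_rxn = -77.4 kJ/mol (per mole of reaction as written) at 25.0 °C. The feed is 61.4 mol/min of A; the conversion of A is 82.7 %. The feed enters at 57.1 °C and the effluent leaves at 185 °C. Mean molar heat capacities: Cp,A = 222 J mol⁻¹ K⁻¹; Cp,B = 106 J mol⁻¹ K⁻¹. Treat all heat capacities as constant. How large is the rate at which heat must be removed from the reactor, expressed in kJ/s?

Extent of reaction ξ = 0.827 × 61.4 = 50.778 mol/min
Reaction term: ξ·ΔH°_rxn = 50.778 × -77.4 = -3930.2 kJ/min
Sensible, feed 57.1→25 °C: -437.55 kJ/min
Outlet flows (mol/min): A 10.622, B 101.56
Sensible, products 25→185 °C: 2099.7 kJ/min
Q = ΔH = -2268.1 kJ/min = -37.801 kW
Heat removed = 37.801 kJ/s

Q_out = 37.8 kJ/s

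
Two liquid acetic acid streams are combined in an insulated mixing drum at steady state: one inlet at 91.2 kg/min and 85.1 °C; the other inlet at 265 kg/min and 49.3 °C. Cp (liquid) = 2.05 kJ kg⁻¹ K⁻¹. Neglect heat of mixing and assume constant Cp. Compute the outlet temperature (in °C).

Energy balance with Q = 0: Σ ṁᵢCp,ᵢ(T_out − Tᵢ) = 0
T_out = Σ ṁᵢCp,ᵢTᵢ / Σ ṁᵢCp,ᵢ
      = 42693 / 730.21 = 58.466 °C

T_out = 58.5 °C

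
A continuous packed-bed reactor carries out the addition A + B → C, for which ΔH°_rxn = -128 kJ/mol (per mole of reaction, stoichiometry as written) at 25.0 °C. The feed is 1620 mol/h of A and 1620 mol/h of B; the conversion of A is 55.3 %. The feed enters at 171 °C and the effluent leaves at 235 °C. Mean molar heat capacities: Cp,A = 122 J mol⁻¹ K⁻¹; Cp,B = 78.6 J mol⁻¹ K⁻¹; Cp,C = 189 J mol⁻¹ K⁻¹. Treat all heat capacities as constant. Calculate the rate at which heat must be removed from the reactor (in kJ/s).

Q_out = 26.7 kJ/s

Extent of reaction ξ = 0.553 × 1620 = 895.86 mol/h
Reaction term: ξ·ΔH°_rxn = 895.86 × -128 = -114670 kJ/h
Sensible, feed 171→25 °C: -47446 kJ/h
Outlet flows (mol/h): A 724.14, B 724.14, C 895.86
Sensible, products 25→235 °C: 66062 kJ/h
Q = ΔH = -96054 kJ/h = -26.682 kW
Heat removed = 26.682 kJ/s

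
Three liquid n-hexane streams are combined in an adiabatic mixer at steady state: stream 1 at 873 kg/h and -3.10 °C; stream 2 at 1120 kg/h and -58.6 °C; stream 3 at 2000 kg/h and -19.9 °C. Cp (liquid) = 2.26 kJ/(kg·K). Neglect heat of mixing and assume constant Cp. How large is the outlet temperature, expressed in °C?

No heat crosses the boundary, so H_out = H_in.
T_out = Σ ṁᵢCp,ᵢTᵢ / Σ ṁᵢCp,ᵢ
      = -244390 / 9024.2 = -27.082 °C

T_out = -27.1 °C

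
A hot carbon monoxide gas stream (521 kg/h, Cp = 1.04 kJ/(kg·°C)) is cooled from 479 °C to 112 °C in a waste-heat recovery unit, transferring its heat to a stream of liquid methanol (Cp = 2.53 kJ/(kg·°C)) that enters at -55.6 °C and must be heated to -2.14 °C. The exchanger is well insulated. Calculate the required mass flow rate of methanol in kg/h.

Heat released by hot stream: Q = 521 × 1.04 × (479 − 112) = 198860 kJ/h
Energy balance on cold side (adiabatic exchanger): Q = ṁ_c·Cp_c·(T_c,out − T_c,in)
ṁ_c = 198860 / [2.53 × (-2.14 − -55.6)] = 1470.2 kg/h

ṁ_c = 1470 kg/h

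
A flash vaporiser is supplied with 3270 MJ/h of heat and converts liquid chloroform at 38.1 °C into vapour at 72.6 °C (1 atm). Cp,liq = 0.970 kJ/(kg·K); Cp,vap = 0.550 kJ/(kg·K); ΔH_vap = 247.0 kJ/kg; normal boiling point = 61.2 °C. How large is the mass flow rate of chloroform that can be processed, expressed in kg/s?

ṁ = 3.29 kg/s

Δh = 0.970×(61.2−38.1) + 247.0 + 0.550×(72.6−61.2) = 275.68 kJ/kg
Q = 3270 MJ/h = 908.33 kJ/s = 908.33 kJ/s
ṁ = Q/Δh = 908.33 / 275.68 = 3.2949 kg/s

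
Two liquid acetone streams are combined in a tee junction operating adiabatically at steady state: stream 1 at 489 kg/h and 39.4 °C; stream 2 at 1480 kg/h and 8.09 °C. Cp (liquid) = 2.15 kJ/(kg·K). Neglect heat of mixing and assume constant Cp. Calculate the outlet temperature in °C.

Energy balance with Q = 0: Σ ṁᵢCp,ᵢ(T_out − Tᵢ) = 0
Σ ṁᵢCp,ᵢTᵢ = 489×2.15×39.4 + 1480×2.15×8.09 = 67166
Σ ṁᵢCp,ᵢ = 489×2.15 + 1480×2.15 = 4233.4
T_out = 67166 / 4233.4 = 15.866 °C

T_out = 15.9 °C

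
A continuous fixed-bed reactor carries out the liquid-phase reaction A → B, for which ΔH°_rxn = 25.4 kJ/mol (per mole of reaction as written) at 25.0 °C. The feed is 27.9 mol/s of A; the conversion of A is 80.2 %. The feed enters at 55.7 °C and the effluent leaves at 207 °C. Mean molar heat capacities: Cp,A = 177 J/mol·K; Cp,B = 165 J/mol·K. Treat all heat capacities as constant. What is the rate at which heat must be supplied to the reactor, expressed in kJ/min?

Extent of reaction ξ = 0.802 × 27.9 = 22.376 mol/s
Reaction term: ξ·ΔH°_rxn = 22.376 × 25.4 = 568.35 kJ/s
Sensible, feed 55.7→25 °C: -151.61 kJ/s
Outlet flows (mol/s): A 5.5242, B 22.376
Sensible, products 25→207 °C: 849.9 kJ/s
Q = ΔH = 1266.6 kJ/s = 1266.6 kW
Heat supplied = 75998 kJ/min

Q_in = 76000 kJ/min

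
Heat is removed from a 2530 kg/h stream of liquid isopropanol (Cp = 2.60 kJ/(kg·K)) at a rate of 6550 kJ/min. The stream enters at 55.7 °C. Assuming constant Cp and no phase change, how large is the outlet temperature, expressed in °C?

Q = 6550 kJ/min = 393000 kJ/h
ΔT = Q/(ṁ·Cp) = 393000/(2530×2.60) = 59.745 K
T_out = 55.7 − 59.745 = -4.0446 °C

T_out = -4.04 °C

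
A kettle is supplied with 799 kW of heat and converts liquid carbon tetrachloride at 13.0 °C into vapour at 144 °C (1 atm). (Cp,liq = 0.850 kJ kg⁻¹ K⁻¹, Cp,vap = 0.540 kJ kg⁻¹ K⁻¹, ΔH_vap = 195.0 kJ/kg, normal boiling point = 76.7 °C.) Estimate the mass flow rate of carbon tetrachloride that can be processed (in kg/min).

ṁ = 168 kg/min

Δh = 0.850×(76.7−13.0) + 195.0 + 0.540×(144−76.7) = 285.49 kJ/kg
Q = 799 kW = 799 kJ/s = 47940 kJ/min
ṁ = Q/Δh = 47940 / 285.49 = 167.92 kg/min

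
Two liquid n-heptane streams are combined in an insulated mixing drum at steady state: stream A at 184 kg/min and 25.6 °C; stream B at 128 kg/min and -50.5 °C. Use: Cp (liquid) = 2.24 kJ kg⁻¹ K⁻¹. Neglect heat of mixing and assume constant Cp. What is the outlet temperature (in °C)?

T_out = -5.62 °C

No heat crosses the boundary, so H_out = H_in.
T_out = Σ ṁᵢCp,ᵢTᵢ / Σ ṁᵢCp,ᵢ
      = -3928.1 / 698.88 = -5.6205 °C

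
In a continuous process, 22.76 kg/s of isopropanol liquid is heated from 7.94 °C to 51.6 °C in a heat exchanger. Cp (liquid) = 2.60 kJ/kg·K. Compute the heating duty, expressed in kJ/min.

Q = ṁ·Cp·ΔT = 22.76 × 2.60 × (51.6 − 7.94) = 2583.6 kJ/s
Heating duty = 155020 kJ/min

Q = 155000 kJ/min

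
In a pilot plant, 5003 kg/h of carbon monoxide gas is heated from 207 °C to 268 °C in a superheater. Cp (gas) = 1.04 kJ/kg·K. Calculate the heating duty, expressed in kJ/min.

Q = 5290 kJ/min

Q = ṁ·Cp·ΔT = 5003 × 1.04 × (268 − 207) = 317390 kJ/h
Converting: 317390 / 3600 s = 88.164 kW
Heating duty = 5289.8 kJ/min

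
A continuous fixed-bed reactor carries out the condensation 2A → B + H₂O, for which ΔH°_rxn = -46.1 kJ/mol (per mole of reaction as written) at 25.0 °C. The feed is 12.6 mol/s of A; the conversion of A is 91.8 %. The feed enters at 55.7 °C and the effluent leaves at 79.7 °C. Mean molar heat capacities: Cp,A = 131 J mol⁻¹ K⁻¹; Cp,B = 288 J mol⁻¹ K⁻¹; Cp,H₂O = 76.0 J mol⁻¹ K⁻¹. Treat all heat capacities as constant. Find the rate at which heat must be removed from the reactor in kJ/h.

Extent of reaction ξ = 0.918 × 12.6 / 2 = 5.7834 mol/s
Reaction term: ξ·ΔH°_rxn = 5.7834 × -46.1 = -266.61 kJ/s
Sensible, feed 55.7→25 °C: -50.673 kJ/s
Outlet flows (mol/s): A 1.0332, B 5.7834, H₂O 5.7834
Sensible, products 25→79.7 °C: 122.56 kJ/s
Q = ΔH = -194.73 kJ/s = -194.73 kW
Heat removed = 701040 kJ/h

Q_out = 701000 kJ/h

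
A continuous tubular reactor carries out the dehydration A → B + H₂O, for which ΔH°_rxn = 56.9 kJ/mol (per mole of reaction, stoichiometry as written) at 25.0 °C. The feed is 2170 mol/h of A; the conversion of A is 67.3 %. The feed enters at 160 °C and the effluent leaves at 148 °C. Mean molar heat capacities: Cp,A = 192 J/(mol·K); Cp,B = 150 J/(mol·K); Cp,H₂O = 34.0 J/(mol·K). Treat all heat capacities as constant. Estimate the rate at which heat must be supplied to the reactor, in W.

Q_in = 21300 W

Extent of reaction ξ = 0.673 × 2170 = 1460.4 mol/h
Reaction term: ξ·ΔH°_rxn = 1460.4 × 56.9 = 83097 kJ/h
Sensible, feed 160→25 °C: -56246 kJ/h
Outlet flows (mol/h): A 709.59, B 1460.4, H₂O 1460.4
Sensible, products 25→148 °C: 49810 kJ/h
Q = ΔH = 76661 kJ/h = 21.295 kW
Heat supplied = 21295 W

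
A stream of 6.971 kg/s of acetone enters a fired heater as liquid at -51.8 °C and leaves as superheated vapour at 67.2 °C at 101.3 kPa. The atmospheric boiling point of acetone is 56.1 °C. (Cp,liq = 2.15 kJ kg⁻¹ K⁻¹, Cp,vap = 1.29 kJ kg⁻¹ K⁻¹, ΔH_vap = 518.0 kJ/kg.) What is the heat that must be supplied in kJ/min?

liquid -51.8→56.1 °C: 231.99 kJ/kg
vaporisation at 56.1 °C: 518 kJ/kg
vapour 56.1→67.2 °C: 14.319 kJ/kg
Δh = 231.99 + 518 + 14.319 = 764.3 kJ/kg
Q = ṁ·Δh = 6.971 kg/s × 764.3 kJ/kg = 5328 kJ/s
|Q| = 5328 kW = 319680 kJ/min

Q = 320000 kJ/min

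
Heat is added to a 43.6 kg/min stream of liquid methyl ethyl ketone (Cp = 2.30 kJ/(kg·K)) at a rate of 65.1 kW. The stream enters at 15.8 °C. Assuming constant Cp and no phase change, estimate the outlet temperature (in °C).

T_out = 54.8 °C

Q = 65.1 kW = 3906 kJ/min
ΔT = Q/(ṁ·Cp) = 3906/(43.6×2.30) = 38.951 K
T_out = 15.8 + 38.951 = 54.751 °C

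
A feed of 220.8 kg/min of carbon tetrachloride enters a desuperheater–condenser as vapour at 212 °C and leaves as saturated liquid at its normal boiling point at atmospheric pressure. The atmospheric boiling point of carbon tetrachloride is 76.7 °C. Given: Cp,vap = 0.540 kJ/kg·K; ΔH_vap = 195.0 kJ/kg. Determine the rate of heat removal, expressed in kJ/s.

vapour 212→76.7 °C: -73.062 kJ/kg
condensation at 76.7 °C: -195 kJ/kg
Δh = -73.062 + -195 = -268.06 kJ/kg
Q = ṁ·Δh = 220.8 kg/min × -268.06 kJ/kg = -59188 kJ/min
|Q| = 986.47 kW

Q_c = 986 kJ/s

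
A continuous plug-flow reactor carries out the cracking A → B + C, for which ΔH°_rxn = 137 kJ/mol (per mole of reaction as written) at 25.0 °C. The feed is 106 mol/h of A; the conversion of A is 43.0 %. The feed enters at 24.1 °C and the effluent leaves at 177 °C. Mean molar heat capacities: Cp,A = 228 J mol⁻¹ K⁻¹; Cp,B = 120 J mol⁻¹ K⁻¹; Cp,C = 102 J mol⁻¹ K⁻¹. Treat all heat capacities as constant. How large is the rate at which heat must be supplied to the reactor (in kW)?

Q_in = 2.75 kW

Extent of reaction ξ = 0.430 × 106 = 45.58 mol/h
Reaction term: ξ·ΔH°_rxn = 45.58 × 137 = 6244.5 kJ/h
Sensible, feed 24.1→25 °C: 21.751 kJ/h
Outlet flows (mol/h): A 60.42, B 45.58, C 45.58
Sensible, products 25→177 °C: 3632 kJ/h
Q = ΔH = 9898.2 kJ/h = 2.7495 kW
Heat supplied = 2.7495 kW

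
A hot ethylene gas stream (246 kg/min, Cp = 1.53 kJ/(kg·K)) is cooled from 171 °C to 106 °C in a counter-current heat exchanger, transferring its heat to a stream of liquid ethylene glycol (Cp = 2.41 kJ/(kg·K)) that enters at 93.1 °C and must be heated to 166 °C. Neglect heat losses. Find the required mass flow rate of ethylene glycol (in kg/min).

ṁ_c = 139 kg/min

Heat released by hot stream: Q = 246 × 1.53 × (171 − 106) = 24465 kJ/min
Energy balance on cold side (adiabatic exchanger): Q = ṁ_c·Cp_c·(T_c,out − T_c,in)
ṁ_c = 24465 / [2.41 × (166 − 93.1)] = 139.25 kg/min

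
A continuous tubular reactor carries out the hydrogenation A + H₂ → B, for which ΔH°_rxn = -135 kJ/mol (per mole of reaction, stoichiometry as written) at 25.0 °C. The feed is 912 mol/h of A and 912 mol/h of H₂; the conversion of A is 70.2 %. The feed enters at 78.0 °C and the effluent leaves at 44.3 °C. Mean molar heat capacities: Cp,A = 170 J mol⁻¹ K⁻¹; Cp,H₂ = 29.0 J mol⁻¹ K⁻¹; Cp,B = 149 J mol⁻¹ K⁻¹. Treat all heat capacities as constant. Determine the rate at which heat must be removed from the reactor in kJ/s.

Q_out = 25.9 kJ/s

Extent of reaction ξ = 0.702 × 912 = 640.22 mol/h
Reaction term: ξ·ΔH°_rxn = 640.22 × -135 = -86430 kJ/h
Sensible, feed 78.0→25 °C: -9618.9 kJ/h
Outlet flows (mol/h): A 271.78, H₂ 271.78, B 640.22
Sensible, products 25→44.3 °C: 2884.9 kJ/h
Q = ΔH = -93164 kJ/h = -25.879 kW
Heat removed = 25.879 kJ/s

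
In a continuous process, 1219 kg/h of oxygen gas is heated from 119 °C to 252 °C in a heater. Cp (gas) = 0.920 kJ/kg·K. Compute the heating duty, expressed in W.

Q = 41400 W

Q = ṁ·Cp·ΔT = 1219 × 0.920 × (252 − 119) = 149160 kJ/h
Converting: 149160 / 3600 s = 41.432 kW
Heating duty = 41432 W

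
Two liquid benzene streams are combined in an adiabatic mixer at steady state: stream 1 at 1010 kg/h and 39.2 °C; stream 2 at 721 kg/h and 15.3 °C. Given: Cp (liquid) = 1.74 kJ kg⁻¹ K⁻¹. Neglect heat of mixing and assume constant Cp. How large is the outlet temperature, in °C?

No heat crosses the boundary, so H_out = H_in.
Σ ṁᵢCp,ᵢTᵢ = 1010×1.74×39.2 + 721×1.74×15.3 = 88085
Σ ṁᵢCp,ᵢ = 1010×1.74 + 721×1.74 = 3011.9
T_out = 88085 / 3011.9 = 29.245 °C

T_out = 29.2 °C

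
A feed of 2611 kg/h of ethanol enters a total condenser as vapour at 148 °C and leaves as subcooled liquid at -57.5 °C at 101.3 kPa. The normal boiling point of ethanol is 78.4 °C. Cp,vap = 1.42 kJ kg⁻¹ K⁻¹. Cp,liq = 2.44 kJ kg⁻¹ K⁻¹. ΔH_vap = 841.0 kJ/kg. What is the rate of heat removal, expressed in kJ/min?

vapour 148→78.4 °C: -98.832 kJ/kg
condensation at 78.4 °C: -841 kJ/kg
liquid 78.4→-57.5 °C: -331.6 kJ/kg
Δh = -98.832 + -841 + -331.6 = -1271.4 kJ/kg
Q = ṁ·Δh = 2611 kg/h × -1271.4 kJ/kg = -3.3197e+06 kJ/h
|Q| = 922.14 kW = 55328 kJ/min

Q_c = 55300 kJ/min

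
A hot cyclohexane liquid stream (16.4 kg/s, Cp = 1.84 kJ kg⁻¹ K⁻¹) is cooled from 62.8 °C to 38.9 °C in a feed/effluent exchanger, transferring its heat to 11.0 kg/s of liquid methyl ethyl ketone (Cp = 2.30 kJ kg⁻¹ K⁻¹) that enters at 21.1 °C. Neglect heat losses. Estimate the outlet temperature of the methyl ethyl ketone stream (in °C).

Heat released by hot stream: Q = 16.4 × 1.84 × (62.8 − 38.9) = 721.21 kJ/s
Energy balance on cold side (adiabatic exchanger): Q = ṁ_c·Cp_c·(T_c,out − T_c,in)
T_c,out = 21.1 + 721.21/(11.0 × 2.30) = 49.606 °C

T_c,out = 49.6 °C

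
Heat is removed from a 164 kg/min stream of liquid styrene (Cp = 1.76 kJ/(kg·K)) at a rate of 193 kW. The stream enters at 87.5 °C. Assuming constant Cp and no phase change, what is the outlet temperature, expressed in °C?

T_out = 47.4 °C

Q = 193 kW = 11580 kJ/min
ΔT = Q/(ṁ·Cp) = 11580/(164×1.76) = 40.119 K
T_out = 87.5 − 40.119 = 47.381 °C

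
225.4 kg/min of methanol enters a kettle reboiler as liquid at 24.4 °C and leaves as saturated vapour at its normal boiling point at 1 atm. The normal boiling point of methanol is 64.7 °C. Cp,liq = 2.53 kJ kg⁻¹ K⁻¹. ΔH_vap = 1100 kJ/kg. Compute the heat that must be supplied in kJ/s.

Q = 4520 kJ/s

liquid 24.4→64.7 °C: 101.96 kJ/kg
vaporisation at 64.7 °C: 1100 kJ/kg
Δh = 101.96 + 1100 = 1202 kJ/kg
Q = ṁ·Δh = 225.4 kg/min × 1202 kJ/kg = 270920 kJ/min
|Q| = 4515.4 kW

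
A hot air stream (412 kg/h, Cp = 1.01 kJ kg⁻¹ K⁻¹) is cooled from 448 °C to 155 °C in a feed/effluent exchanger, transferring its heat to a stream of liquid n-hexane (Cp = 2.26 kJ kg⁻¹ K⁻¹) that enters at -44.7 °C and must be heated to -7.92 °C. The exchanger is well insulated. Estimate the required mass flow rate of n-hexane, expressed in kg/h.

Heat released by hot stream: Q = 412 × 1.01 × (448 − 155) = 121920 kJ/h
Energy balance on cold side (adiabatic exchanger): Q = ṁ_c·Cp_c·(T_c,out − T_c,in)
ṁ_c = 121920 / [2.26 × (-7.92 − -44.7)] = 1466.8 kg/h

ṁ_c = 1470 kg/h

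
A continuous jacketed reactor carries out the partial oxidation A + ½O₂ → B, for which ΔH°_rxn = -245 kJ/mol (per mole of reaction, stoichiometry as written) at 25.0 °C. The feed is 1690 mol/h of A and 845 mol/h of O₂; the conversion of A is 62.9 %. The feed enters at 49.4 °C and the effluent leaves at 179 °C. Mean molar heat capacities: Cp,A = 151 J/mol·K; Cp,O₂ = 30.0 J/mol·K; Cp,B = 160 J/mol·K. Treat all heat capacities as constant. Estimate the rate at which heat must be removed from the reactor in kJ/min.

Q_out = 3750 kJ/min

Extent of reaction ξ = 0.629 × 1690 = 1063 mol/h
Reaction term: ξ·ΔH°_rxn = 1063 × -245 = -260440 kJ/h
Sensible, feed 49.4→25 °C: -6845.2 kJ/h
Outlet flows (mol/h): A 626.99, O₂ 313.5, B 1063
Sensible, products 25→179 °C: 42221 kJ/h
Q = ΔH = -225060 kJ/h = -62.517 kW
Heat removed = 3751 kJ/min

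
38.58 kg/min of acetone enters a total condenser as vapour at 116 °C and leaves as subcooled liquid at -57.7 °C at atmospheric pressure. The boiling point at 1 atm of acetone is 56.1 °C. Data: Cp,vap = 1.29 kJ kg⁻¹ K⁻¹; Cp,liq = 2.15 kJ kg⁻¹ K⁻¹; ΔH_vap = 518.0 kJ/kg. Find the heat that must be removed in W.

vapour 116→56.1 °C: -77.271 kJ/kg
condensation at 56.1 °C: -518 kJ/kg
liquid 56.1→-57.7 °C: -244.67 kJ/kg
Δh = -77.271 + -518 + -244.67 = -839.94 kJ/kg
Q = ṁ·Δh = 38.58 kg/min × -839.94 kJ/kg = -32405 kJ/min
|Q| = 540.08 kW = 540080 W

Q_c = 540000 W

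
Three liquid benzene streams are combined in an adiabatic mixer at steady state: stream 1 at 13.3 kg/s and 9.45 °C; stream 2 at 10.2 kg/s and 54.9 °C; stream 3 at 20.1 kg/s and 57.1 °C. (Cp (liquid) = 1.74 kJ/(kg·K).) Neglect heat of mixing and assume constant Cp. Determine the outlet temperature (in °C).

Adiabatic, steady state ⇒ Σ ṁᵢCp,ᵢ(T_out − Tᵢ) = 0
T_out = Σ ṁᵢCp,ᵢTᵢ / Σ ṁᵢCp,ᵢ
      = 3190.1 / 75.864 = 42.05 °C

T_out = 42.0 °C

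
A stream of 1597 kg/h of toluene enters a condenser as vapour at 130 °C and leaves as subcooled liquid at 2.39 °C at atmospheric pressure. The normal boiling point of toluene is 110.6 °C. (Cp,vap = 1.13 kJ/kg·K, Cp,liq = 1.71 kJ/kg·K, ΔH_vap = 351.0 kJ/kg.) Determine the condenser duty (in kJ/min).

vapour 130→110.6 °C: -21.922 kJ/kg
condensation at 110.6 °C: -351 kJ/kg
liquid 110.6→2.39 °C: -185.04 kJ/kg
Δh = -21.922 + -351 + -185.04 = -557.96 kJ/kg
Q = ṁ·Δh = 1597 kg/h × -557.96 kJ/kg = -891060 kJ/h
|Q| = 247.52 kW = 14851 kJ/min

Q_c = 14900 kJ/min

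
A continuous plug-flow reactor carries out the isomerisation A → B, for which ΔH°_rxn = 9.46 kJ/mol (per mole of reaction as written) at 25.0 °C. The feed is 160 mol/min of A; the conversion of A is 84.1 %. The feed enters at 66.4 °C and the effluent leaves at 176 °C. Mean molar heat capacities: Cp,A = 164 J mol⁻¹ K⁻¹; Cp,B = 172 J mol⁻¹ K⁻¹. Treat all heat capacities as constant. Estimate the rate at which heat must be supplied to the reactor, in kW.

Extent of reaction ξ = 0.841 × 160 = 134.56 mol/min
Reaction term: ξ·ΔH°_rxn = 134.56 × 9.46 = 1272.9 kJ/min
Sensible, feed 66.4→25 °C: -1086.3 kJ/min
Outlet flows (mol/min): A 25.44, B 134.56
Sensible, products 25→176 °C: 4124.8 kJ/min
Q = ΔH = 4311.4 kJ/min = 71.857 kW
Heat supplied = 71.857 kW

Q_in = 71.9 kW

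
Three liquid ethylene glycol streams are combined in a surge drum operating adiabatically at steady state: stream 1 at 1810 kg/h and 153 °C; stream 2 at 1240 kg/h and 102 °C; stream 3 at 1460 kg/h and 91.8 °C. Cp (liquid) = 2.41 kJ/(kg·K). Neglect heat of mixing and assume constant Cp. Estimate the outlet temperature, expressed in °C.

No heat crosses the boundary, so H_out = H_in.
T_out = Σ ṁᵢCp,ᵢTᵢ / Σ ṁᵢCp,ᵢ
      = 1.2952e+06 / 10869 = 119.17 °C

T_out = 119 °C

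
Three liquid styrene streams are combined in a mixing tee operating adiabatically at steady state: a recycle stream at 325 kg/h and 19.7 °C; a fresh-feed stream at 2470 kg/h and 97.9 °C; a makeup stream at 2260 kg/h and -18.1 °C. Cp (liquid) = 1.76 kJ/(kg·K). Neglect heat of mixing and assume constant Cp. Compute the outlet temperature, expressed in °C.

T_out = 41.0 °C

Energy balance with Q = 0: Σ ṁᵢCp,ᵢ(T_out − Tᵢ) = 0
T_out = Σ ṁᵢCp,ᵢTᵢ / Σ ṁᵢCp,ᵢ
      = 364860 / 8896.8 = 41.011 °C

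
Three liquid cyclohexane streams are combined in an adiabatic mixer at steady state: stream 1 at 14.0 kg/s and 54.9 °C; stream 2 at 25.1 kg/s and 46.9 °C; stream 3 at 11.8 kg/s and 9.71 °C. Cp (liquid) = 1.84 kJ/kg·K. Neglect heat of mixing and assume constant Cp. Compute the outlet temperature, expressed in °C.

T_out = 40.5 °C

Energy balance with Q = 0: Σ ṁᵢCp,ᵢ(T_out − Tᵢ) = 0
Σ ṁᵢCp,ᵢTᵢ = 14.0×1.84×54.9 + 25.1×1.84×46.9 + 11.8×1.84×9.71 = 3791.1
Σ ṁᵢCp,ᵢ = 14.0×1.84 + 25.1×1.84 + 11.8×1.84 = 93.656
T_out = 3791.1 / 93.656 = 40.479 °C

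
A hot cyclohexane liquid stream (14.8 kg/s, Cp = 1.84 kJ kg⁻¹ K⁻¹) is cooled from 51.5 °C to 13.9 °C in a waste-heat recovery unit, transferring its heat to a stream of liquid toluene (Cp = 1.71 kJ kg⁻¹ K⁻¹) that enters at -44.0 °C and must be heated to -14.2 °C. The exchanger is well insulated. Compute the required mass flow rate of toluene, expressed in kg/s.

Heat released by hot stream: Q = 14.8 × 1.84 × (51.5 − 13.9) = 1023.9 kJ/s
Energy balance on cold side (adiabatic exchanger): Q = ṁ_c·Cp_c·(T_c,out − T_c,in)
ṁ_c = 1023.9 / [1.71 × (-14.2 − -44.0)] = 20.093 kg/s

ṁ_c = 20.1 kg/s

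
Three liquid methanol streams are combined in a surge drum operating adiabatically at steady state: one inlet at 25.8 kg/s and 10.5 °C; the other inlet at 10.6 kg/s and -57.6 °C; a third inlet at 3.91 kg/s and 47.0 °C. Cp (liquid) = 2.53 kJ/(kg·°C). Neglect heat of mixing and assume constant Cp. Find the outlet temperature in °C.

T_out = -3.87 °C

No heat crosses the boundary, so H_out = H_in.
Σ ṁᵢCp,ᵢTᵢ = 25.8×2.53×10.5 + 10.6×2.53×-57.6 + 3.91×2.53×47.0 = -394.4
Σ ṁᵢCp,ᵢ = 25.8×2.53 + 10.6×2.53 + 3.91×2.53 = 101.98
T_out = -394.4 / 101.98 = -3.8673 °C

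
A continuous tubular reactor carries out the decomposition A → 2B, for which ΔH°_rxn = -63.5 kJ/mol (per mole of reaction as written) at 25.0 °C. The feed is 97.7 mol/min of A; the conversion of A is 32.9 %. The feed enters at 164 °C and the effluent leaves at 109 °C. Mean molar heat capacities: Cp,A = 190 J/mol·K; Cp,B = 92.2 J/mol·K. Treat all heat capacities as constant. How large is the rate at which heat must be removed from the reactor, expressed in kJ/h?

Q_out = 185000 kJ/h

Extent of reaction ξ = 0.329 × 97.7 = 32.143 mol/min
Reaction term: ξ·ΔH°_rxn = 32.143 × -63.5 = -2041.1 kJ/min
Sensible, feed 164→25 °C: -2580.3 kJ/min
Outlet flows (mol/min): A 65.557, B 64.287
Sensible, products 25→109 °C: 1544.2 kJ/min
Q = ΔH = -3077.2 kJ/min = -51.286 kW
Heat removed = 184630 kJ/h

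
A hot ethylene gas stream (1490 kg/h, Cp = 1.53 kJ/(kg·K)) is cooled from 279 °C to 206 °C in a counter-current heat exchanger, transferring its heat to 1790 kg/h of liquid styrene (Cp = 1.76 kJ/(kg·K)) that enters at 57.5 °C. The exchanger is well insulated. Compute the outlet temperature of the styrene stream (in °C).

Heat released by hot stream: Q = 1490 × 1.53 × (279 − 206) = 166420 kJ/h
Energy balance on cold side (adiabatic exchanger): Q = ṁ_c·Cp_c·(T_c,out − T_c,in)
T_c,out = 57.5 + 166420/(1790 × 1.76) = 110.32 °C

T_c,out = 110 °C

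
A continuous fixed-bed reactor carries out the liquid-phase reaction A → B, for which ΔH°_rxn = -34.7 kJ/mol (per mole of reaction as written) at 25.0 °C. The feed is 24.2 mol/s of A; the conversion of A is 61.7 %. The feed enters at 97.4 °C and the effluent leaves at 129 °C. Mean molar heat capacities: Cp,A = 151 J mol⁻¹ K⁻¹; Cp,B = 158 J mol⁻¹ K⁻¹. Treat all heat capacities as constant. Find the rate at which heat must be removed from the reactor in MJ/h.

Extent of reaction ξ = 0.617 × 24.2 = 14.931 mol/s
Reaction term: ξ·ΔH°_rxn = 14.931 × -34.7 = -518.12 kJ/s
Sensible, feed 97.4→25 °C: -264.56 kJ/s
Outlet flows (mol/s): A 9.2686, B 14.931
Sensible, products 25→129 °C: 390.91 kJ/s
Q = ΔH = -391.78 kJ/s = -391.78 kW
Heat removed = 1410.4 MJ/h

Q_out = 1410 MJ/h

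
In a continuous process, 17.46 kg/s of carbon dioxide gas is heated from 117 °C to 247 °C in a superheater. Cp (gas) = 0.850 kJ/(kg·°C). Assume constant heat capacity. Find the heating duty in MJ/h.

Q = 6950 MJ/h

Q = ṁ·Cp·ΔT = 17.46 × 0.850 × (247 − 117) = 1929.3 kJ/s
Heating duty = 6945.6 MJ/h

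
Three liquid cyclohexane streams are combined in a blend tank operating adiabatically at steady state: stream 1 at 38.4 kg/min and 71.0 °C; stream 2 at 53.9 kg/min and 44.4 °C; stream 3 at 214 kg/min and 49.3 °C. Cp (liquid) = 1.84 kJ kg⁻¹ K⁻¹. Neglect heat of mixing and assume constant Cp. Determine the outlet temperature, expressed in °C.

Adiabatic, steady state ⇒ Σ ṁᵢCp,ᵢ(T_out − Tᵢ) = 0
Σ ṁᵢCp,ᵢTᵢ = 38.4×1.84×71.0 + 53.9×1.84×44.4 + 214×1.84×49.3 = 28832
Σ ṁᵢCp,ᵢ = 38.4×1.84 + 53.9×1.84 + 214×1.84 = 563.59
T_out = 28832 / 563.59 = 51.158 °C

T_out = 51.2 °C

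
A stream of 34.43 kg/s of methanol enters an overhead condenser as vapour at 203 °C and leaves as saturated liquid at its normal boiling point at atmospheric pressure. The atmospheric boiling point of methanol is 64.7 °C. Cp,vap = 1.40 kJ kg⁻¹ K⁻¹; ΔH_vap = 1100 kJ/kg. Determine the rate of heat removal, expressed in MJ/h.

Q_c = 160000 MJ/h

vapour 203→64.7 °C: -193.62 kJ/kg
condensation at 64.7 °C: -1100 kJ/kg
Δh = -193.62 + -1100 = -1293.6 kJ/kg
Q = ṁ·Δh = 34.43 kg/s × -1293.6 kJ/kg = -44539 kJ/s
|Q| = 44539 kW = 160340 MJ/h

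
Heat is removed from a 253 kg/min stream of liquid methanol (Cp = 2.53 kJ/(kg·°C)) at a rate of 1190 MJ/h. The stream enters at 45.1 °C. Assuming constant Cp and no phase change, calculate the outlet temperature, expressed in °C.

T_out = 14.1 °C

Q = 1190 MJ/h = 19833 kJ/min
ΔT = Q/(ṁ·Cp) = 19833/(253×2.53) = 30.985 K
T_out = 45.1 − 30.985 = 14.115 °C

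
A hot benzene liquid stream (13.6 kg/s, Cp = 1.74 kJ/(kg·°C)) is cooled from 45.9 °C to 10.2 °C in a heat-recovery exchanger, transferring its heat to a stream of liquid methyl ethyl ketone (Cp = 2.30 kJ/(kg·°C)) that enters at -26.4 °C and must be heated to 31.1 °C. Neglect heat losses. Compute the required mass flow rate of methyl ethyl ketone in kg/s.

Heat released by hot stream: Q = 13.6 × 1.74 × (45.9 − 10.2) = 844.8 kJ/s
Energy balance on cold side (adiabatic exchanger): Q = ṁ_c·Cp_c·(T_c,out − T_c,in)
ṁ_c = 844.8 / [2.30 × (31.1 − -26.4)] = 6.3879 kg/s

ṁ_c = 6.39 kg/s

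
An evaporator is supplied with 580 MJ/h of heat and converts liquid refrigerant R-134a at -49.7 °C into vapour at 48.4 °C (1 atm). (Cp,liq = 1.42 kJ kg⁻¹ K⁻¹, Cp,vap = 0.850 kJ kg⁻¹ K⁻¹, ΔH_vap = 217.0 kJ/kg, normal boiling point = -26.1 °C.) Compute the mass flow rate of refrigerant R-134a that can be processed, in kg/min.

Δh = 1.42×(-26.1−-49.7) + 217.0 + 0.850×(48.4−-26.1) = 313.84 kJ/kg
Q = 580 MJ/h = 161.11 kJ/s = 9666.7 kJ/min
ṁ = Q/Δh = 9666.7 / 313.84 = 30.802 kg/min

ṁ = 30.8 kg/min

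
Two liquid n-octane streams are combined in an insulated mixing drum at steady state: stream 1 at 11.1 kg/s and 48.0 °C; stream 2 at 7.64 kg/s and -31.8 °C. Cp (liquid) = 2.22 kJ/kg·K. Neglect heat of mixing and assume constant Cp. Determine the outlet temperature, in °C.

T_out = 15.5 °C

No heat crosses the boundary, so H_out = H_in.
Σ ṁᵢCp,ᵢTᵢ = 11.1×2.22×48.0 + 7.64×2.22×-31.8 = 643.46
Σ ṁᵢCp,ᵢ = 11.1×2.22 + 7.64×2.22 = 41.603
T_out = 643.46 / 41.603 = 15.467 °C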